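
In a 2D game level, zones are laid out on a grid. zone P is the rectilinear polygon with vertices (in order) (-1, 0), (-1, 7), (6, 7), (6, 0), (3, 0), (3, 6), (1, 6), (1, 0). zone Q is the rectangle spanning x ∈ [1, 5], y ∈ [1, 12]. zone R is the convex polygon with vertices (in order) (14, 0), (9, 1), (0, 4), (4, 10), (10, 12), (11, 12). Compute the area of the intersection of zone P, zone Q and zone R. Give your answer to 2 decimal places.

10.00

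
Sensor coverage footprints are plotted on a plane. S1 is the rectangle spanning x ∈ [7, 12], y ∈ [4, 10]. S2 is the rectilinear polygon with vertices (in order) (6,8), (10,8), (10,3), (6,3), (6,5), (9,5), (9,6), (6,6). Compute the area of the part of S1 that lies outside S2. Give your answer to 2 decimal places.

20.00

|S1| = 30, |S1∩S2| = 10.
|S1 ∖ S2| = |S1| − |S1∩S2| = 30 − 10 = 20.00.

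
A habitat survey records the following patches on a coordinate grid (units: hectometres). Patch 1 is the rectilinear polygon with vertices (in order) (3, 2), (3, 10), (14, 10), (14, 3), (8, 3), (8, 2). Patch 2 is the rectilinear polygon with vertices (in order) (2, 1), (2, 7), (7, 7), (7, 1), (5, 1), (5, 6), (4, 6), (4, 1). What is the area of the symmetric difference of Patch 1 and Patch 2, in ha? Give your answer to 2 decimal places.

75.00

|Patch 1| = 82, |Patch 2| = 25, |Patch 1∩Patch 2| = 16.
|Patch 1 △ Patch 2| = |Patch 1| + |Patch 2| − 2·|Patch 1∩Patch 2| = 82 + 25 − 32 = 75.00.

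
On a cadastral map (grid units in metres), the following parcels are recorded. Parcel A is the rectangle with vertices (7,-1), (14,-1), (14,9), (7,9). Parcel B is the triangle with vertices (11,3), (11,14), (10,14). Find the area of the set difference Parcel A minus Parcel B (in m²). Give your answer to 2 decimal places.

68.36

|Parcel A| = 70, |Parcel A∩Parcel B| = 1.6364.
|Parcel A ∖ Parcel B| = |Parcel A| − |Parcel A∩Parcel B| = 70 − 1.6364 = 68.36.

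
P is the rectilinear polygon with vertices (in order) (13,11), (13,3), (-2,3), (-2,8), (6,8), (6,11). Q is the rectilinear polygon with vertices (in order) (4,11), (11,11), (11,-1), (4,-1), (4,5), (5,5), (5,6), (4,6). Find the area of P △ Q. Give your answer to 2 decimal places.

81.00

|P| = 96, |Q| = 83, |P∩Q| = 49.
|P △ Q| = |P| + |Q| − 2·|P∩Q| = 96 + 83 − 98 = 81.00.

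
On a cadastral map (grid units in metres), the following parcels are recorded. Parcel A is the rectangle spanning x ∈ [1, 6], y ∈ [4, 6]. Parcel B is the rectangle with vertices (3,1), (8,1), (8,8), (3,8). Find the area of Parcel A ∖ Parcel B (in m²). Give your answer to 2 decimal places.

|Parcel A∩Parcel B|: x∈[3,6], y∈[4,6] → 3·2 = 6.
|Parcel A| = 10.
|Parcel A ∖ Parcel B| = |Parcel A| − |Parcel A∩Parcel B| = 10 − 6 = 4.00.

4.00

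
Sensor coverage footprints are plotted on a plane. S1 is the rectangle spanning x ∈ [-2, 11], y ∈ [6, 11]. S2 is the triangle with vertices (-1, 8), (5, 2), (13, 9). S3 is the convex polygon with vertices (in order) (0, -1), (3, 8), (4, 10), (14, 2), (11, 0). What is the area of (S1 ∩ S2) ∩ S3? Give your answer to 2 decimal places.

11.42

The region (S1 ∩ S2) ∩ S3 is the polygon with vertices (2.333,6), (3,8), (3.148,8.296), (5.885,8.492), (9,6).
By the shoelace formula its area is 11.42.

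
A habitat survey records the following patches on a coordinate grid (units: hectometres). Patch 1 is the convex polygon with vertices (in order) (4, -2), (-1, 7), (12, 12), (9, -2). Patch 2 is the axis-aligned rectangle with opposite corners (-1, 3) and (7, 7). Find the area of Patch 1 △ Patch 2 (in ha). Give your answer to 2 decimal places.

|Patch 1| = 106, |Patch 2| = 32, |Patch 1∩Patch 2| = 27.5556.
|Patch 1 △ Patch 2| = |Patch 1| + |Patch 2| − 2·|Patch 1∩Patch 2| = 106 + 32 − 55.1111 = 82.89.

82.89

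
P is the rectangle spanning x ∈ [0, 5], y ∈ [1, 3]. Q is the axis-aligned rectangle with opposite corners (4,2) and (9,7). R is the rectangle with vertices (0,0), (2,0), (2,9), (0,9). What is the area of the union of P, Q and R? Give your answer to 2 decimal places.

By inclusion–exclusion:
Individual areas: |P| = 10, |Q| = 25, |R| = 18.
|P∩Q|: x∈[4,5], y∈[2,3] → 1·1 = 1.
|P∩R|: x∈[0,2], y∈[1,3] → 2·2 = 4.
|Q∩R| = 0 (no overlap).
|P∩Q∩R| = 0.
|P ∪ Q ∪ R| = 53 − 5 + 0 = 48.00.

48.00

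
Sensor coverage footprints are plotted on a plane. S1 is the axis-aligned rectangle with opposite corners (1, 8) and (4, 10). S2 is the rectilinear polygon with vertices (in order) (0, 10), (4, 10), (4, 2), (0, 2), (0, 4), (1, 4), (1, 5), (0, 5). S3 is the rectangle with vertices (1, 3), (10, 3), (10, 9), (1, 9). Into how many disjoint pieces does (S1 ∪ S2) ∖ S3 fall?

(S1 ∪ S2) ∖ S3 splits into 2 disjoint pieces (area 5, area 8).

2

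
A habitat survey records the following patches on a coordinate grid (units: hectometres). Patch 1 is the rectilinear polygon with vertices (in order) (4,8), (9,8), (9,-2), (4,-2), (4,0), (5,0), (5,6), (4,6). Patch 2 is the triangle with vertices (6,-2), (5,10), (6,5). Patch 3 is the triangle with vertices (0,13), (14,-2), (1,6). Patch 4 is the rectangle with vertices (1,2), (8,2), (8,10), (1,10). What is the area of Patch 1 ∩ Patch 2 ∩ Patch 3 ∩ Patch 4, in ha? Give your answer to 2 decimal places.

The intersection is the polygon with vertices (6,2.923), (5.568,3.189), (5.216,7.412), (5.6,7), (6,5).
By the shoelace formula its area is 1.98.

1.98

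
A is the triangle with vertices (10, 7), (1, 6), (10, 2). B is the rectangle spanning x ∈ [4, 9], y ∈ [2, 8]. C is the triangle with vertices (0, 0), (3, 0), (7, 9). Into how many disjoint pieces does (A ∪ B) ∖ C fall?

(A ∪ B) ∖ C splits into 2 disjoint pieces (area 27.375, area 5.6091).

2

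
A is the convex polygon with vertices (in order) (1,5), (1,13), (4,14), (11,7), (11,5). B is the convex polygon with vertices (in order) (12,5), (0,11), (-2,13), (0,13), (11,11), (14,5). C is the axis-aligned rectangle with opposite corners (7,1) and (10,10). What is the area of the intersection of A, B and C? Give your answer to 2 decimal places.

The intersection is the polygon with vertices (10,8), (10,6), (7,7.5), (7,10), (8,10).
By the shoelace formula its area is 7.75.

7.75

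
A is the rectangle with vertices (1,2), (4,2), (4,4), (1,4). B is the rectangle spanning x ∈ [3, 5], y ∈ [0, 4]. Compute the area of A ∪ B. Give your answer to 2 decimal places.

12.00

By inclusion–exclusion:
Individual areas: |A| = 6, |B| = 8.
|A∩B|: x∈[3,4], y∈[2,4] → 1·2 = 2.
|A ∪ B| = 14 − 2 = 12.00.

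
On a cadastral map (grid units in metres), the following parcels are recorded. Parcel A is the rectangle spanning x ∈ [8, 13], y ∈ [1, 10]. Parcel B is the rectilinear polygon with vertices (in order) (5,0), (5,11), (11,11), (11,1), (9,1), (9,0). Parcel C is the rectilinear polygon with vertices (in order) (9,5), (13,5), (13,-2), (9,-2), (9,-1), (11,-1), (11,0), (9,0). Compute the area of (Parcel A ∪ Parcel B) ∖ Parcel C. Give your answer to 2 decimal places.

66.00

|Parcel A ∪ Parcel B| = 82.
|(Parcel A ∪ Parcel B) ∩ Parcel C| = 16.
|(Parcel A ∪ Parcel B) ∖ Parcel C| = 82 − 16 = 66.00.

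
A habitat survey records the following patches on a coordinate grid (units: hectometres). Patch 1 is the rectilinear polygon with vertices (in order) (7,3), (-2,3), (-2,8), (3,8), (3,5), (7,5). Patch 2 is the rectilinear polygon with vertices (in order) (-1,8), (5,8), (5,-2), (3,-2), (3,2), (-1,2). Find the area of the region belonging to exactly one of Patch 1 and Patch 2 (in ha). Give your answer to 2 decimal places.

|Patch 1| = 33, |Patch 2| = 44, |Patch 1∩Patch 2| = 24.
|Patch 1 △ Patch 2| = |Patch 1| + |Patch 2| − 2·|Patch 1∩Patch 2| = 33 + 44 − 48 = 29.00.

29.00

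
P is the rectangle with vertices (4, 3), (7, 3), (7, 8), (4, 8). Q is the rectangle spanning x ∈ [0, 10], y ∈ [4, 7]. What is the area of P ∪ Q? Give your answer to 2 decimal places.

36.00

By inclusion–exclusion:
Individual areas: |P| = 15, |Q| = 30.
|P∩Q|: x∈[4,7], y∈[4,7] → 3·3 = 9.
|P ∪ Q| = 45 − 9 = 36.00.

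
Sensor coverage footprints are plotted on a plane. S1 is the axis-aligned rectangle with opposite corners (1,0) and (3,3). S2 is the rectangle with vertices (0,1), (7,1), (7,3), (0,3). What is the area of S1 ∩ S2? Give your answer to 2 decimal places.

4.00

|S1∩S2|: x∈[1,3], y∈[1,3] → 2·2 = 4.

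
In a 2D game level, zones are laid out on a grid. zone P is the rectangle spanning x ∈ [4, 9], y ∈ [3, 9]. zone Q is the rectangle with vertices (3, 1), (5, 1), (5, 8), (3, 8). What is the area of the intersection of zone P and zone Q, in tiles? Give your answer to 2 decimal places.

5.00

|zone P∩zone Q|: x∈[4,5], y∈[3,8] → 1·5 = 5.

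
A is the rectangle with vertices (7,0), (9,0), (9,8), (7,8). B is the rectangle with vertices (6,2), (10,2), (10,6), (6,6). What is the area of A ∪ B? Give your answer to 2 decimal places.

24.00

By inclusion–exclusion:
Individual areas: |A| = 16, |B| = 16.
|A∩B|: x∈[7,9], y∈[2,6] → 2·4 = 8.
|A ∪ B| = 32 − 8 = 24.00.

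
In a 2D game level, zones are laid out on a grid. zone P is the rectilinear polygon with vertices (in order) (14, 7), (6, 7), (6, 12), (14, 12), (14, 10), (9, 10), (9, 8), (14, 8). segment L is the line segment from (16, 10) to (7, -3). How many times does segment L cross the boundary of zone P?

2

The segment meets the boundary at (13.923,7), (14,7.111).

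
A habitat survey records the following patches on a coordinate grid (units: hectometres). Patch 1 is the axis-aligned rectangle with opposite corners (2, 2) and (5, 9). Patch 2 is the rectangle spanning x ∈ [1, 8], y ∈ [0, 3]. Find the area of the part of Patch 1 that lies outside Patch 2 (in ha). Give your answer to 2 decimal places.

|Patch 1∩Patch 2|: x∈[2,5], y∈[2,3] → 3·1 = 3.
|Patch 1| = 21.
|Patch 1 ∖ Patch 2| = |Patch 1| − |Patch 1∩Patch 2| = 21 − 3 = 18.00.

18.00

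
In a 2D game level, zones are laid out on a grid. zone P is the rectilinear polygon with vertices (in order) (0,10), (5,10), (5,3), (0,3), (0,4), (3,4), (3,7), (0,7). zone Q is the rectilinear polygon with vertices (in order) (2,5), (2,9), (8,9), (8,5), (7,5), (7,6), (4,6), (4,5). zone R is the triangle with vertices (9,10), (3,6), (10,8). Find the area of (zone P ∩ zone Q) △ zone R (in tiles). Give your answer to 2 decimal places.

15.48

|zone P ∩ zone Q| = 9.
|(zone P ∩ zone Q) ∩ zone R| = 0.7619.
|(zone P ∩ zone Q) △ zone R| = 9 + 8 − 1.5238 = 15.48.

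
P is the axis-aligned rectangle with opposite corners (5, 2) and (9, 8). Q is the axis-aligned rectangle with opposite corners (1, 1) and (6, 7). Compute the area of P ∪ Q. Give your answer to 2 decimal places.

49.00

By inclusion–exclusion:
Individual areas: |P| = 24, |Q| = 30.
|P∩Q|: x∈[5,6], y∈[2,7] → 1·5 = 5.
|P ∪ Q| = 54 − 5 = 49.00.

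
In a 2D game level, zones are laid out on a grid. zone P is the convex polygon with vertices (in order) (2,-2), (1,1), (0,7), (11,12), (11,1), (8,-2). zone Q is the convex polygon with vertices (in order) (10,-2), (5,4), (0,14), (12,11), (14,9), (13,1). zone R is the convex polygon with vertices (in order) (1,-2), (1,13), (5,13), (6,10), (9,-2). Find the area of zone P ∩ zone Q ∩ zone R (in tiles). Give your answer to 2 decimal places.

21.01

The intersection is the polygon with vertices (5,4), (2.852,8.296), (6.061,9.755), (8.571,-0.286).
By the shoelace formula its area is 21.01.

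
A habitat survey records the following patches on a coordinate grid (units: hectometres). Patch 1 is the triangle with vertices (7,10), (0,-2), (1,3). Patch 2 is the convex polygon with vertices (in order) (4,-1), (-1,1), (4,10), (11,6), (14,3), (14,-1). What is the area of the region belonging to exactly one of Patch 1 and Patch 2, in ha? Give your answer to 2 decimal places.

|Patch 1| = 11.5, |Patch 2| = 107, |Patch 1∩Patch 2| = 10.3247.
|Patch 1 △ Patch 2| = |Patch 1| + |Patch 2| − 2·|Patch 1∩Patch 2| = 11.5 + 107 − 20.6495 = 97.85.

97.85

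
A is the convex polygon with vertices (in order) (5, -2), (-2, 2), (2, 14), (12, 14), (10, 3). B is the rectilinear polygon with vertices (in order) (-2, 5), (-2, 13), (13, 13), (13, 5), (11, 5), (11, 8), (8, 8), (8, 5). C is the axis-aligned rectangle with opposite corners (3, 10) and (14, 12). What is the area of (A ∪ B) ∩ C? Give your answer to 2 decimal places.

The region (A ∪ B) ∩ C is the polygon with vertices (13,10), (3,10), (3,12), (13,12).
By the shoelace formula its area is 20.00.

20.00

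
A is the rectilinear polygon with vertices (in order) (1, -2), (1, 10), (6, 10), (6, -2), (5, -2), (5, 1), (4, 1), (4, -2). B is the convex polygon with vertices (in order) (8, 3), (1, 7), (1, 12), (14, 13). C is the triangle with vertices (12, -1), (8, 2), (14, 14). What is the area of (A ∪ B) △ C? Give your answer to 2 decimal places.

144.91

|A ∪ B| = 114.3571.
|(A ∪ B) ∩ C| = 1.2216.
|(A ∪ B) △ C| = 114.3571 + 33 − 2.4433 = 144.91.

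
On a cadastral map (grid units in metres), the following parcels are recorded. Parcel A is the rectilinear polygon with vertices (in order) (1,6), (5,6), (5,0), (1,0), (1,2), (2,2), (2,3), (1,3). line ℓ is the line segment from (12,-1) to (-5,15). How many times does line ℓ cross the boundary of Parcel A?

2

The segment meets the boundary at (4.562,6), (5,5.588).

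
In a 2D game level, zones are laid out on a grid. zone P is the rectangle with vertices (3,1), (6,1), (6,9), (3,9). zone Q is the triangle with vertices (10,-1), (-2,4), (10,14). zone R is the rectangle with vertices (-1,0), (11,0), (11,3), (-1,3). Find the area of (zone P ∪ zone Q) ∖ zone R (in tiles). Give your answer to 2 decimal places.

72.42

|zone P ∪ zone Q| = 91.425.
|(zone P ∪ zone Q) ∩ zone R| = 19.0083.
|(zone P ∪ zone Q) ∖ zone R| = 91.425 − 19.0083 = 72.42.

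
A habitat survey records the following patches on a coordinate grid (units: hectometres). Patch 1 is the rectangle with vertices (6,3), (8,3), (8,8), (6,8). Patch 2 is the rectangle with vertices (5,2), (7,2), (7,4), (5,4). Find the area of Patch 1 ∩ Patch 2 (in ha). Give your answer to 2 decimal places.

1.00

|Patch 1∩Patch 2|: x∈[6,7], y∈[3,4] → 1·1 = 1.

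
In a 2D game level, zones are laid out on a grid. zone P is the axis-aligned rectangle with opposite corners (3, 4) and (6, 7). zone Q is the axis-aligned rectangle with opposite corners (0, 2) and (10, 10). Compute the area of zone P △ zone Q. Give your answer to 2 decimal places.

71.00

|zone P∩zone Q|: x∈[3,6], y∈[4,7] → 3·3 = 9.
|zone P △ zone Q| = |zone P| + |zone Q| − 2·|zone P∩zone Q| = 9 + 80 − 18 = 71.00.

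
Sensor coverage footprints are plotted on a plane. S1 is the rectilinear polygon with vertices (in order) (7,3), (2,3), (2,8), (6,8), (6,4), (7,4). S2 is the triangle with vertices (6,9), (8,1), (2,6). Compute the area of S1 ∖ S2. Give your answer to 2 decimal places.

8.07

|S1| = 21, |S1∩S2| = 12.9333.
|S1 ∖ S2| = |S1| − |S1∩S2| = 21 − 12.9333 = 8.07.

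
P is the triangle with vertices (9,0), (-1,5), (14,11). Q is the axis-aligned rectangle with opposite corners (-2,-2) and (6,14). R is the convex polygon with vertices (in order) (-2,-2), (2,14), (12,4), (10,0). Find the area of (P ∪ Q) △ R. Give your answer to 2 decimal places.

|P ∪ Q| = 173.45.
|(P ∪ Q) ∩ R| = 111.8443.
|(P ∪ Q) △ R| = 173.45 + 122 − 223.6887 = 71.76.

71.76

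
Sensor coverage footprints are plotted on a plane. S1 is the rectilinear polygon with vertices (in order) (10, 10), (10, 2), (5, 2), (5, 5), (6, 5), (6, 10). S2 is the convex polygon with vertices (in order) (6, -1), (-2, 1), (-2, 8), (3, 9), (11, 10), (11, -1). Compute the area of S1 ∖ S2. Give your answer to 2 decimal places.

1.50

|S1| = 35, |S1∩S2| = 33.5.
|S1 ∖ S2| = |S1| − |S1∩S2| = 35 − 33.5 = 1.50.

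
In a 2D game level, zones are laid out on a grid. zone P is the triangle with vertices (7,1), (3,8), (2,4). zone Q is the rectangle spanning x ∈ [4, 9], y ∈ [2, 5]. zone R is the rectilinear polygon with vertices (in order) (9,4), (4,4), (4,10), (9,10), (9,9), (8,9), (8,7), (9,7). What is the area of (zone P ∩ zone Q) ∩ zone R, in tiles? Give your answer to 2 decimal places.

1.00

The region (zone P ∩ zone Q) ∩ zone R is the polygon with vertices (4,5), (4.714,5), (5.286,4), (4,4).
By the shoelace formula its area is 1.00.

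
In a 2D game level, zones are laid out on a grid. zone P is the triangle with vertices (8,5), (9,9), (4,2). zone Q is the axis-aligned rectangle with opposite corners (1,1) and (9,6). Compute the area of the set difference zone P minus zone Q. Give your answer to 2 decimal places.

|zone P| = 6.5, |zone P∩zone Q| = 4.4107.
|zone P ∖ zone Q| = |zone P| − |zone P∩zone Q| = 6.5 − 4.4107 = 2.09.

2.09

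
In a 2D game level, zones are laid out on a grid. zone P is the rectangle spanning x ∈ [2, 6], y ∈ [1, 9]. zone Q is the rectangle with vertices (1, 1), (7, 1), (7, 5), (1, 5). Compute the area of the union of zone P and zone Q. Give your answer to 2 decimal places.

40.00

By inclusion–exclusion:
Individual areas: |zone P| = 32, |zone Q| = 24.
|zone P∩zone Q|: x∈[2,6], y∈[1,5] → 4·4 = 16.
|zone P ∪ zone Q| = 56 − 16 = 40.00.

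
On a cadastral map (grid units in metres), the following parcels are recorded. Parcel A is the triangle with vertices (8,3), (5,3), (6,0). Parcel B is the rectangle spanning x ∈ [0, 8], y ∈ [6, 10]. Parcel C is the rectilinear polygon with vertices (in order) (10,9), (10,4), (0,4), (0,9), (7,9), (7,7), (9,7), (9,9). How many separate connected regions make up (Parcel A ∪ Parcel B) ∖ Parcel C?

2

(Parcel A ∪ Parcel B) ∖ Parcel C splits into 2 disjoint pieces (area 4.5, area 10).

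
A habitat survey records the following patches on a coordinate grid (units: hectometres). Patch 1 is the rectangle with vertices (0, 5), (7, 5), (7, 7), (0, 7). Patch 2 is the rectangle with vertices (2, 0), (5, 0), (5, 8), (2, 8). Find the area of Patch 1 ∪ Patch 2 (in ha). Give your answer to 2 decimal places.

By inclusion–exclusion:
Individual areas: |Patch 1| = 14, |Patch 2| = 24.
|Patch 1∩Patch 2|: x∈[2,5], y∈[5,7] → 3·2 = 6.
|Patch 1 ∪ Patch 2| = 38 − 6 = 32.00.

32.00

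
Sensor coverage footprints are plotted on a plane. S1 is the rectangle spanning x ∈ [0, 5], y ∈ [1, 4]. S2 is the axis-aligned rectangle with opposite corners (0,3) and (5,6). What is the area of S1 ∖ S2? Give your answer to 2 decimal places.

10.00

|S1∩S2|: x∈[0,5], y∈[3,4] → 5·1 = 5.
|S1| = 15.
|S1 ∖ S2| = |S1| − |S1∩S2| = 15 − 5 = 10.00.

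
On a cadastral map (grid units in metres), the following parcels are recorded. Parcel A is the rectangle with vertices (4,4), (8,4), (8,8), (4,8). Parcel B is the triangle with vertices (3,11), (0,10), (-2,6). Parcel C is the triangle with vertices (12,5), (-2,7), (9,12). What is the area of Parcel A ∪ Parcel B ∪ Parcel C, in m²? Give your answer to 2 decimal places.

58.04

By inclusion–exclusion:
Individual areas: |Parcel A| = 16, |Parcel B| = 5, |Parcel C| = 46.
|Parcel A∩Parcel B| = 0.
|Parcel A∩Parcel C| = 8.5714.
|Parcel B∩Parcel C| = 0.389.
|Parcel A∩Parcel B∩Parcel C| = 0.
|Parcel A ∪ Parcel B ∪ Parcel C| = 67 − 8.9604 + 0 = 58.04.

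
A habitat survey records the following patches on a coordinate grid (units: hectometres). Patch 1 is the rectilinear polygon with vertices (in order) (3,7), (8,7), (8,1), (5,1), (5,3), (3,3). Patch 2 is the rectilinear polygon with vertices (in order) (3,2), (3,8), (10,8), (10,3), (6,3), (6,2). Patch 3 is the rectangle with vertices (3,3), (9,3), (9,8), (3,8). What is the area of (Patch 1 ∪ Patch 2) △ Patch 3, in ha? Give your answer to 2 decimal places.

|Patch 1 ∪ Patch 2| = 43.
|(Patch 1 ∪ Patch 2) ∩ Patch 3| = 30.
|(Patch 1 ∪ Patch 2) △ Patch 3| = 43 + 30 − 60 = 13.00.

13.00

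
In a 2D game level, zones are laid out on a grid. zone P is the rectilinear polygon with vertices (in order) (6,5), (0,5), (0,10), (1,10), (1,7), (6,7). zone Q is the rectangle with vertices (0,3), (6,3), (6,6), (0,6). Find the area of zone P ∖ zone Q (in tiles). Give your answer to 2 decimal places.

9.00

|zone P| = 15, |zone P∩zone Q| = 6.
|zone P ∖ zone Q| = |zone P| − |zone P∩zone Q| = 15 − 6 = 9.00.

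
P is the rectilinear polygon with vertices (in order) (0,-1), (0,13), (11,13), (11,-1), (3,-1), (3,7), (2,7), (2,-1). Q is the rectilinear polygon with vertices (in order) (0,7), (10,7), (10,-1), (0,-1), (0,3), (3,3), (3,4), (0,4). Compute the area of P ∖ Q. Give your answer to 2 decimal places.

76.00

|P| = 146, |P∩Q| = 70.
|P ∖ Q| = |P| − |P∩Q| = 146 − 70 = 76.00.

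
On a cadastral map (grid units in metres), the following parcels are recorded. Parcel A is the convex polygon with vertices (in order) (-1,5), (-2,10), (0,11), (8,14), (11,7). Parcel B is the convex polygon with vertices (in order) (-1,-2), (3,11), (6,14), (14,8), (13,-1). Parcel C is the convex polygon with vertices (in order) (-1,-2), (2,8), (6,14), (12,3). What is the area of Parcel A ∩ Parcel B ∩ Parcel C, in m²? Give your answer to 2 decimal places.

36.43

The intersection is the polygon with vertices (1.27,5.378), (2.143,8.214), (5.333,13), (6.34,13.377), (9.917,6.819).
By the shoelace formula its area is 36.43.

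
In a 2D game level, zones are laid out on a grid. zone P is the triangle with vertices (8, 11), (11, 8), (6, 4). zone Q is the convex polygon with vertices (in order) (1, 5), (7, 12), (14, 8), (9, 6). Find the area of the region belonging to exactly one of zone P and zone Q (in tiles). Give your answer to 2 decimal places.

|zone P| = 13.5, |zone Q| = 42, |zone P∩zone Q| = 11.9352.
|zone P △ zone Q| = |zone P| + |zone Q| − 2·|zone P∩zone Q| = 13.5 + 42 − 23.8704 = 31.63.

31.63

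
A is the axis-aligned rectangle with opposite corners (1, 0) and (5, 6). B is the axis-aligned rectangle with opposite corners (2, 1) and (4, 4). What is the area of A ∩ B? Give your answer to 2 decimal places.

6.00

|A∩B|: x∈[2,4], y∈[1,4] → 2·3 = 6.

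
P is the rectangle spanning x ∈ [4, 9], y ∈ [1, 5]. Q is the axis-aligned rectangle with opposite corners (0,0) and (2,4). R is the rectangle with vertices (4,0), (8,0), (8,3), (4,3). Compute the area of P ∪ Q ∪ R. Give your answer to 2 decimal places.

32.00

By inclusion–exclusion:
Individual areas: |P| = 20, |Q| = 8, |R| = 12.
|P∩Q| = 0 (no overlap).
|P∩R|: x∈[4,8], y∈[1,3] → 4·2 = 8.
|Q∩R| = 0 (no overlap).
|P∩Q∩R| = 0.
|P ∪ Q ∪ R| = 40 − 8 + 0 = 32.00.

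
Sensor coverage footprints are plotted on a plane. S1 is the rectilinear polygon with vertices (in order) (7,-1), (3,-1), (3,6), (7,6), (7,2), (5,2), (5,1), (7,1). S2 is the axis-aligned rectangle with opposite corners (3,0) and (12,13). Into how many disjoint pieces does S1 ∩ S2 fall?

S1 ∩ S2 is a single connected region.

1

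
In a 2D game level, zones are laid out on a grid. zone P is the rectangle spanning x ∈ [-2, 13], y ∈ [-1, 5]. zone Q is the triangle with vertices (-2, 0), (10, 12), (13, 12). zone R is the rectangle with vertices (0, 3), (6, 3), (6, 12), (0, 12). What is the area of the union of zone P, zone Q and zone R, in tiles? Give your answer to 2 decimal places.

143.60

By inclusion–exclusion:
Individual areas: |zone P| = 90, |zone Q| = 18, |zone R| = 54.
|zone P∩zone Q| = 3.125.
|zone P∩zone R|: x∈[0,6], y∈[3,5] → 6·2 = 12.
|zone Q∩zone R| = 5.275.
|zone P∩zone Q∩zone R| = 2.
|zone P ∪ zone Q ∪ zone R| = 162 − 20.4 + 2 = 143.60.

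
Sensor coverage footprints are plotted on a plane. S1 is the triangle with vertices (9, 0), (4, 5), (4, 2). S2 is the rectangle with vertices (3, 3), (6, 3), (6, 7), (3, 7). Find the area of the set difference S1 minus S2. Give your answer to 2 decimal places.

5.50

|S1| = 7.5, |S1∩S2| = 2.
|S1 ∖ S2| = |S1| − |S1∩S2| = 7.5 − 2 = 5.50.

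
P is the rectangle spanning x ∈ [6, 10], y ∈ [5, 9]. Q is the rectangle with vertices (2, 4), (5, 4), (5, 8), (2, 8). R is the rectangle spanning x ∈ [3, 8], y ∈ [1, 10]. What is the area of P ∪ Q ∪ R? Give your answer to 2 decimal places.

By inclusion–exclusion:
Individual areas: |P| = 16, |Q| = 12, |R| = 45.
|P∩Q| = 0 (no overlap).
|P∩R|: x∈[6,8], y∈[5,9] → 2·4 = 8.
|Q∩R|: x∈[3,5], y∈[4,8] → 2·4 = 8.
|P∩Q∩R| = 0.
|P ∪ Q ∪ R| = 73 − 16 + 0 = 57.00.

57.00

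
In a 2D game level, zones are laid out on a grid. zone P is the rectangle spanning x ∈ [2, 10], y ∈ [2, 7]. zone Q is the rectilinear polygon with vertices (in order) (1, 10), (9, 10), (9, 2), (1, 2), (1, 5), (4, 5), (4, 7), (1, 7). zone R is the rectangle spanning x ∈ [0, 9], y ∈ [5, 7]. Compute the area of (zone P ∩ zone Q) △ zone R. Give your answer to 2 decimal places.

29.00

|zone P ∩ zone Q| = 31.
|(zone P ∩ zone Q) ∩ zone R| = 10.
|(zone P ∩ zone Q) △ zone R| = 31 + 18 − 20 = 29.00.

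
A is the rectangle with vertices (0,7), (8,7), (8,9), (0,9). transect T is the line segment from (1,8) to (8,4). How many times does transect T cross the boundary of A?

1

The segment meets the boundary at (2.75,7).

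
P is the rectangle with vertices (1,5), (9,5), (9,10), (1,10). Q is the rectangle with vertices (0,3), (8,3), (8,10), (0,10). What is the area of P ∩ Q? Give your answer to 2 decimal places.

35.00

|P∩Q|: x∈[1,8], y∈[5,10] → 7·5 = 35.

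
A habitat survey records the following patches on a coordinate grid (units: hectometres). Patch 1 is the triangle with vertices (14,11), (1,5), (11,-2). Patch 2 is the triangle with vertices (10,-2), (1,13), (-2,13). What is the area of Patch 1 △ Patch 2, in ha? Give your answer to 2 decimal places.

|Patch 1| = 75.5, |Patch 2| = 22.5, |Patch 1∩Patch 2| = 6.9235.
|Patch 1 △ Patch 2| = |Patch 1| + |Patch 2| − 2·|Patch 1∩Patch 2| = 75.5 + 22.5 − 13.8471 = 84.15.

84.15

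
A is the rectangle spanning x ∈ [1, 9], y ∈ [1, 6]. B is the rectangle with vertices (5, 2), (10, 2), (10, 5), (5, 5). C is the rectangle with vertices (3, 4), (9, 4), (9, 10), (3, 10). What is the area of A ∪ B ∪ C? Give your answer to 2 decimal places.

67.00

By inclusion–exclusion:
Individual areas: |A| = 40, |B| = 15, |C| = 36.
|A∩B|: x∈[5,9], y∈[2,5] → 4·3 = 12.
|A∩C|: x∈[3,9], y∈[4,6] → 6·2 = 12.
|B∩C|: x∈[5,9], y∈[4,5] → 4·1 = 4.
|A∩B∩C| = 4.
|A ∪ B ∪ C| = 91 − 28 + 4 = 67.00.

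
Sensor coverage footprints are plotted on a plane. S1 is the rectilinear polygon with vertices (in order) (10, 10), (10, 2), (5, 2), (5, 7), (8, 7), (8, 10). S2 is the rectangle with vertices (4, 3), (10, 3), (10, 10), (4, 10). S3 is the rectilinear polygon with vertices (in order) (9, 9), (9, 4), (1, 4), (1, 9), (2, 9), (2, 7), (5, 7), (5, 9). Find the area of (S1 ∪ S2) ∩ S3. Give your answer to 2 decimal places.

The region (S1 ∪ S2) ∩ S3 is the polygon with vertices (4,7), (5,7), (5,9), (9,9), (9,4), (4,4).
By the shoelace formula its area is 23.00.

23.00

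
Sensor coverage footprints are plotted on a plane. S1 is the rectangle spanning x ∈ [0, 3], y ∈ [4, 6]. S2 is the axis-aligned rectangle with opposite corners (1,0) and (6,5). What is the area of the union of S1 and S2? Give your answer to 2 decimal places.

29.00

By inclusion–exclusion:
Individual areas: |S1| = 6, |S2| = 25.
|S1∩S2|: x∈[1,3], y∈[4,5] → 2·1 = 2.
|S1 ∪ S2| = 31 − 2 = 29.00.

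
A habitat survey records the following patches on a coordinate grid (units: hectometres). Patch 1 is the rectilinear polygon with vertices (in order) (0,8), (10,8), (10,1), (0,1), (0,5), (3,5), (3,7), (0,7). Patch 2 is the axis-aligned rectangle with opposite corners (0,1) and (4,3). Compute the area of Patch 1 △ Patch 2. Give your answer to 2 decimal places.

|Patch 1| = 64, |Patch 2| = 8, |Patch 1∩Patch 2| = 8.
|Patch 1 △ Patch 2| = |Patch 1| + |Patch 2| − 2·|Patch 1∩Patch 2| = 64 + 8 − 16 = 56.00.

56.00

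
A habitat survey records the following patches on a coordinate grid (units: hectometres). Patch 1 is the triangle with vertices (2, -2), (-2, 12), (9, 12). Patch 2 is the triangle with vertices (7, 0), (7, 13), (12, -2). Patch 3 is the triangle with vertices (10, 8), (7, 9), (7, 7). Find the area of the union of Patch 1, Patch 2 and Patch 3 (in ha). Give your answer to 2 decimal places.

By inclusion–exclusion:
Individual areas: |Patch 1| = 77, |Patch 2| = 32.5, |Patch 3| = 3.
|Patch 1∩Patch 2| = 2.3333.
|Patch 1∩Patch 3| = 0.2143.
|Patch 2∩Patch 3| = 2.4.
|Patch 1∩Patch 2∩Patch 3| = 0.2143.
|Patch 1 ∪ Patch 2 ∪ Patch 3| = 112.5 − 4.9476 + 0.2143 = 107.77.

107.77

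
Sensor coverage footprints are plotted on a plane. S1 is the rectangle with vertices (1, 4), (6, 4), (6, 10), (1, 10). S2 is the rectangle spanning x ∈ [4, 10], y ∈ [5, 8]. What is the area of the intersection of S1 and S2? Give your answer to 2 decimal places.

6.00

|S1∩S2|: x∈[4,6], y∈[5,8] → 2·3 = 6.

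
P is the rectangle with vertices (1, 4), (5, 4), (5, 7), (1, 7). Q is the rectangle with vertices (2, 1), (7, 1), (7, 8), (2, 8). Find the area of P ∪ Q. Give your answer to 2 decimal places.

38.00

By inclusion–exclusion:
Individual areas: |P| = 12, |Q| = 35.
|P∩Q|: x∈[2,5], y∈[4,7] → 3·3 = 9.
|P ∪ Q| = 47 − 9 = 38.00.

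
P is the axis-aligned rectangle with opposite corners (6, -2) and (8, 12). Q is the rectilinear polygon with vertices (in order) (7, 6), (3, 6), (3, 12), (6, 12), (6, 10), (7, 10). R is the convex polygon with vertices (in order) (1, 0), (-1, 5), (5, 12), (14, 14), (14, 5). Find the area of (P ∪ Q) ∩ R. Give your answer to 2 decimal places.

35.05

The region (P ∪ Q) ∩ R is the polygon with vertices (8,2.692), (6,1.923), (6,6), (3,6), (3,9.667), (5,12), (6,12), (8,12).
By the shoelace formula its area is 35.05.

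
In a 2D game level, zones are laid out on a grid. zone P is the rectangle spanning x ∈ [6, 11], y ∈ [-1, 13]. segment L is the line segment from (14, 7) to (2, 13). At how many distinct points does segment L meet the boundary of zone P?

2

The segment meets the boundary at (6,11), (11,8.5).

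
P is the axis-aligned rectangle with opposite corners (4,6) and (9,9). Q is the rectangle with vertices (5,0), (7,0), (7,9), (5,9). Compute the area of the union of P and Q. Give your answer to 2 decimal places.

By inclusion–exclusion:
Individual areas: |P| = 15, |Q| = 18.
|P∩Q|: x∈[5,7], y∈[6,9] → 2·3 = 6.
|P ∪ Q| = 33 − 6 = 27.00.

27.00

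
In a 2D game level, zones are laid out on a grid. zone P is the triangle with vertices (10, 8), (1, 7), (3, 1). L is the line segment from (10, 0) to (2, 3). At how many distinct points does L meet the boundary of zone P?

The segment meets the boundary at (2.381,2.857), (4.182,2.182).

2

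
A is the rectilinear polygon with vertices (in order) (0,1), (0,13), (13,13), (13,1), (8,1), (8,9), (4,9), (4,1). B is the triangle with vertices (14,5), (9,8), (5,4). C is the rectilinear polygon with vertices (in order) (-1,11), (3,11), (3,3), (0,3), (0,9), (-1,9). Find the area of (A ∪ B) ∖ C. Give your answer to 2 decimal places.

104.36

|A ∪ B| = 128.3556.
|(A ∪ B) ∩ C| = 24.
|(A ∪ B) ∖ C| = 128.3556 − 24 = 104.36.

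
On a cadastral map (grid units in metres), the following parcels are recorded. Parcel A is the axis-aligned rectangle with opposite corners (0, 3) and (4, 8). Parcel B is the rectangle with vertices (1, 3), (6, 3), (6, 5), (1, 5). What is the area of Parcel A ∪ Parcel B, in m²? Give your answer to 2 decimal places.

By inclusion–exclusion:
Individual areas: |Parcel A| = 20, |Parcel B| = 10.
|Parcel A∩Parcel B|: x∈[1,4], y∈[3,5] → 3·2 = 6.
|Parcel A ∪ Parcel B| = 30 − 6 = 24.00.

24.00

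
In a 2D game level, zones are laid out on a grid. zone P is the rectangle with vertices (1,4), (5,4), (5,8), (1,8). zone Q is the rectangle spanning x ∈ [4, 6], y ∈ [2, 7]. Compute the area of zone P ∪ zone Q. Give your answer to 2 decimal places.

By inclusion–exclusion:
Individual areas: |zone P| = 16, |zone Q| = 10.
|zone P∩zone Q|: x∈[4,5], y∈[4,7] → 1·3 = 3.
|zone P ∪ zone Q| = 26 − 3 = 23.00.

23.00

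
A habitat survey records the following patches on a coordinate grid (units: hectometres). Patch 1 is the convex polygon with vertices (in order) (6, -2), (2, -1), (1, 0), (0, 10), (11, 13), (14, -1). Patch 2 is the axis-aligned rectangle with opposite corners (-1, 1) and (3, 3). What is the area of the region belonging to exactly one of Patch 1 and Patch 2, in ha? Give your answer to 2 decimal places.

157.20

|Patch 1| = 158, |Patch 2| = 8, |Patch 1∩Patch 2| = 4.4.
|Patch 1 △ Patch 2| = |Patch 1| + |Patch 2| − 2·|Patch 1∩Patch 2| = 158 + 8 − 8.8 = 157.20.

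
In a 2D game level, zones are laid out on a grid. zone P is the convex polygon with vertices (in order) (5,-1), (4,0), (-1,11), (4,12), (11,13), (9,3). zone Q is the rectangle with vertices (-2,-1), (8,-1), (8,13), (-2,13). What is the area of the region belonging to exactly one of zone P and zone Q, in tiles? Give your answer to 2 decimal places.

|zone P| = 98, |zone Q| = 140, |zone P∩zone Q| = 78.1429.
|zone P △ zone Q| = |zone P| + |zone Q| − 2·|zone P∩zone Q| = 98 + 140 − 156.2857 = 81.71.

81.71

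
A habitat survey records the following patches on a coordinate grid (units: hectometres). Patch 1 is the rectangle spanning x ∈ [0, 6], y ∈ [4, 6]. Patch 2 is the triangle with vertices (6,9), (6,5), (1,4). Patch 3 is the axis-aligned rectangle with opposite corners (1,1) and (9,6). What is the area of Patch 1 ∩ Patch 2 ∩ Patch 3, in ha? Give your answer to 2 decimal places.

5.50

The intersection is the polygon with vertices (1,4), (3,6), (6,6), (6,5).
By the shoelace formula its area is 5.50.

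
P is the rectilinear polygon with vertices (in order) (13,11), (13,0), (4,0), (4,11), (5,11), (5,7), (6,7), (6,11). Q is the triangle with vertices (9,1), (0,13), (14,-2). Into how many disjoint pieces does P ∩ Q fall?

1

P ∩ Q is a single connected region.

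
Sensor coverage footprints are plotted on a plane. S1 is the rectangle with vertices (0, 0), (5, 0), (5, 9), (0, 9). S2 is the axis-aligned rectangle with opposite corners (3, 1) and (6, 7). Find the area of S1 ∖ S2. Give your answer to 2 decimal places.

|S1∩S2|: x∈[3,5], y∈[1,7] → 2·6 = 12.
|S1| = 45.
|S1 ∖ S2| = |S1| − |S1∩S2| = 45 − 12 = 33.00.

33.00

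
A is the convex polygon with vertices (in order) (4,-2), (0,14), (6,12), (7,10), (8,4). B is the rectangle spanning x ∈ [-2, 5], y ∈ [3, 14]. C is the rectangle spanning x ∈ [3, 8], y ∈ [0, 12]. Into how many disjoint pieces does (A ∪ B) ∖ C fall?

(A ∪ B) ∖ C splits into 2 disjoint pieces (area 59.2917, area 1.8333).

2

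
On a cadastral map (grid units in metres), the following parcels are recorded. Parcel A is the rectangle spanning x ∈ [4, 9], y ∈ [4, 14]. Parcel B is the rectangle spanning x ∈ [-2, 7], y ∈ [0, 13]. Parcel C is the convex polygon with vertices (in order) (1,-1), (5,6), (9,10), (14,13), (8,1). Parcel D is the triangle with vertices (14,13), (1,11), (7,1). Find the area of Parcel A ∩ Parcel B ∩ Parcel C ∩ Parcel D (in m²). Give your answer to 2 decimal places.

6.37

The intersection is the polygon with vertices (5,6), (7,8), (7,4), (5.2,4), (4.512,5.146).
By the shoelace formula its area is 6.37.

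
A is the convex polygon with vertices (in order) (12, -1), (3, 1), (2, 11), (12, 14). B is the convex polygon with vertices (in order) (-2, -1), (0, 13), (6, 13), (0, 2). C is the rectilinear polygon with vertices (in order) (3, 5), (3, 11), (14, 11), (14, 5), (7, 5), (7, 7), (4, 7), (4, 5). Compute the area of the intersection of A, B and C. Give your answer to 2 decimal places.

The intersection is the polygon with vertices (3,7.5), (3,11), (4.909,11).
By the shoelace formula its area is 3.34.

3.34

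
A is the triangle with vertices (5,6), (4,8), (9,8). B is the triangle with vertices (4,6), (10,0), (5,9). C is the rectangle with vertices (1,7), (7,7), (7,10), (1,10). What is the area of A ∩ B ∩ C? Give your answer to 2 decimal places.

1.32

The intersection is the polygon with vertices (4.667,8), (5.556,8), (6.111,7), (4.5,7), (4.4,7.2).
By the shoelace formula its area is 1.32.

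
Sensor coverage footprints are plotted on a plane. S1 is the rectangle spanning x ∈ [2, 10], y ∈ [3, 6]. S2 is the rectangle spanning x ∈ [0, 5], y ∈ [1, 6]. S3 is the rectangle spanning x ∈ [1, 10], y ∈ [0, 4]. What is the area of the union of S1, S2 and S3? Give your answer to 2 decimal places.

By inclusion–exclusion:
Individual areas: |S1| = 24, |S2| = 25, |S3| = 36.
|S1∩S2|: x∈[2,5], y∈[3,6] → 3·3 = 9.
|S1∩S3|: x∈[2,10], y∈[3,4] → 8·1 = 8.
|S2∩S3|: x∈[1,5], y∈[1,4] → 4·3 = 12.
|S1∩S2∩S3| = 3.
|S1 ∪ S2 ∪ S3| = 85 − 29 + 3 = 59.00.

59.00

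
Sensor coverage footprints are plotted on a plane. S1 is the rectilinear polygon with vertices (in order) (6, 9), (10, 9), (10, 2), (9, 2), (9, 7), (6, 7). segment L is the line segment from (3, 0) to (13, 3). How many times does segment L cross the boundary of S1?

The segment meets the boundary at (10,2.1), (9.667,2).

2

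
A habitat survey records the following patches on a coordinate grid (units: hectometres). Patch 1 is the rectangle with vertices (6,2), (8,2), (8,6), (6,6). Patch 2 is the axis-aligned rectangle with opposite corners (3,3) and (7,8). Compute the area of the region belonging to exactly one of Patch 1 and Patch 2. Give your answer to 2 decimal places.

|Patch 1∩Patch 2|: x∈[6,7], y∈[3,6] → 1·3 = 3.
|Patch 1 △ Patch 2| = |Patch 1| + |Patch 2| − 2·|Patch 1∩Patch 2| = 8 + 20 − 6 = 22.00.

22.00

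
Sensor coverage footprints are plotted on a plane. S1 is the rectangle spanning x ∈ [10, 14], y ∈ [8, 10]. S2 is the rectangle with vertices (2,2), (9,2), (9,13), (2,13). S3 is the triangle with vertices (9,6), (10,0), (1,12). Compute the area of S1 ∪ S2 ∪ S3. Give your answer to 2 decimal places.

87.79

By inclusion–exclusion:
Individual areas: |S1| = 8, |S2| = 77, |S3| = 21.
|S1∩S2| = 0 (no overlap).
|S1∩S3| = 0.
|S2∩S3| = 18.2083.
|S1∩S2∩S3| = 0.
|S1 ∪ S2 ∪ S3| = 106 − 18.2083 + 0 = 87.79.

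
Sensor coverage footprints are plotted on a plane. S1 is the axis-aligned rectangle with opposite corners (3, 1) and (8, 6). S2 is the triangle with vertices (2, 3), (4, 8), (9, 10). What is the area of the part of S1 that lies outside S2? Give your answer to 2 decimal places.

|S1| = 25, |S1∩S2| = 1.95.
|S1 ∖ S2| = |S1| − |S1∩S2| = 25 − 1.95 = 23.05.

23.05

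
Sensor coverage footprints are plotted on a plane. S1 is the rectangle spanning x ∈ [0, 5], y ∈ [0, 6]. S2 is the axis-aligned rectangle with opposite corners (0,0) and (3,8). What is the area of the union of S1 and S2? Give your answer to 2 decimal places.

36.00

By inclusion–exclusion:
Individual areas: |S1| = 30, |S2| = 24.
|S1∩S2|: x∈[0,3], y∈[0,6] → 3·6 = 18.
|S1 ∪ S2| = 54 − 18 = 36.00.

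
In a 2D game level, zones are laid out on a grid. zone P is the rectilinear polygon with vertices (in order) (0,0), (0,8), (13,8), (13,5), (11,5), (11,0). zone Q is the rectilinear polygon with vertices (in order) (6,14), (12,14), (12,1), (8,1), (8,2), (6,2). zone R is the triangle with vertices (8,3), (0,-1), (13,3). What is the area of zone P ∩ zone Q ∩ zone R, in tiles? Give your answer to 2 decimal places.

The intersection is the polygon with vertices (11,2.385), (8,1.462), (8,2), (6,2), (8,3), (11,3).
By the shoelace formula its area is 4.23.

4.23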